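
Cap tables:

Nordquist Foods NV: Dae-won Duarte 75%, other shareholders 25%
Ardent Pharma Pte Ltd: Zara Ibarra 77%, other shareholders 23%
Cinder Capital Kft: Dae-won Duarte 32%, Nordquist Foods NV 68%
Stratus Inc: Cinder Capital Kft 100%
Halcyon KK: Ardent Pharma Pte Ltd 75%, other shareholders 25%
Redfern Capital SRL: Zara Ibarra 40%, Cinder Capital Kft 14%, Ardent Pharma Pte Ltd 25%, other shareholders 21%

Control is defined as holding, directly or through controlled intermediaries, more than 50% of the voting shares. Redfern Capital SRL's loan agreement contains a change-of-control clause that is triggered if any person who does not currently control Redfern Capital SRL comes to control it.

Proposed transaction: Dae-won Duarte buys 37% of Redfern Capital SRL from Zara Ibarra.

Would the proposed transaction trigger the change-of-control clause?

Yes

The purchase adds only to Dae-won's holdings (Zara's stake shrinks), so Dae-won is the only person who could newly come to control Redfern.
Dae-won holds 75% of Nordquist, so Dae-won controls Nordquist.
Dae-won and Nordquist together hold 32% + 68% = 100% of Cinder, so Dae-won controls Cinder.
Cinder holds 100% of Stratus, so Dae-won controls Stratus.
In Redfern, Dae-won's side holds only 14%, not > 50%.
So before the transaction, Dae-won does not control Redfern.
After the purchase, Dae-won holds 37% of Redfern directly, and Zara's stake falls to 3%.
Cinder and Dae-won together hold 14% + 37% = 51% of Redfern, so Dae-won controls Redfern.
Dae-won did not control Redfern before and does after, so the clause is triggered.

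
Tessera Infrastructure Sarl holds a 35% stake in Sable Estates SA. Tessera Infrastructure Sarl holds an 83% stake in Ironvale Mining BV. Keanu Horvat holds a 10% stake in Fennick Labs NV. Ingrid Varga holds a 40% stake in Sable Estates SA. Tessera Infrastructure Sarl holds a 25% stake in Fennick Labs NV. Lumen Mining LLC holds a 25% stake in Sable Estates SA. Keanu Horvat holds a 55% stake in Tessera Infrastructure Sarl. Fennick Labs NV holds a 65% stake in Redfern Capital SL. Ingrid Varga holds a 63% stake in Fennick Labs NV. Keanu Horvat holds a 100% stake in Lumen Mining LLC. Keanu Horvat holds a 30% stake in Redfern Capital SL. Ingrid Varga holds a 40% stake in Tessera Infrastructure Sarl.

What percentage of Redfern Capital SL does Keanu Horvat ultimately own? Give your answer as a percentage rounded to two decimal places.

Keanu reaches Redfern along 3 paths.
Direct stake: 30% = 30%.
Via Tessera → Fennick: 55% × 25% × 65% = 8.9375%.
Via Fennick: 10% × 65% = 6.5%.
Total: 30% + 8.9375% + 6.5% = 45.4375%.
Rounded: 45.44%.

45.44%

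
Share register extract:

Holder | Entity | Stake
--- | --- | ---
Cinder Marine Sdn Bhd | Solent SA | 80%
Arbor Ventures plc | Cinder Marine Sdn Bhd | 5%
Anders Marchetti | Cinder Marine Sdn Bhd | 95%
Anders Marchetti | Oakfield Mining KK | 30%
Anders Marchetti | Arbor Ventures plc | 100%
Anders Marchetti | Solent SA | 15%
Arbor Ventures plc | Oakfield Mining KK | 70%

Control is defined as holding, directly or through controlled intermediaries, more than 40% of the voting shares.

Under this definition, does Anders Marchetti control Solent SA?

Anders holds 100% of Arbor, so Anders controls Arbor.
Arbor and Anders together hold 5% + 95% = 100% of Cinder, so Anders controls Cinder.
Anders and Cinder together hold 15% + 80% = 95% of Solent, so Anders controls Solent.

Yes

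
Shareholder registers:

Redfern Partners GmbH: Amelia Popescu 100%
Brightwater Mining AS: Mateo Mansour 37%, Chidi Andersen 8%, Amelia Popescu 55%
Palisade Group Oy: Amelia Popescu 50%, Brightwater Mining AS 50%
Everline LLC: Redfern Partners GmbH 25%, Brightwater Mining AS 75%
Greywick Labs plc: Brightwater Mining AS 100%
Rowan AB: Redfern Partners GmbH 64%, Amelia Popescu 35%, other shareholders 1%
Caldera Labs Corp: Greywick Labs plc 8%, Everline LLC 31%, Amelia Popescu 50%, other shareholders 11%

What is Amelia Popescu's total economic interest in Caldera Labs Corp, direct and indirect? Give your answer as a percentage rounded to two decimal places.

Amelia reaches Caldera along 4 paths.
Via Brightwater → Greywick: 55% × 100% × 8% = 4.4%.
Via Redfern → Everline: 100% × 25% × 31% = 7.75%.
Via Brightwater → Everline: 55% × 75% × 31% = 12.7875%.
Direct stake: 50% = 50%.
Total: 4.4% + 7.75% + 12.7875% + 50% = 74.9375%.
Rounded: 74.94%.

74.94%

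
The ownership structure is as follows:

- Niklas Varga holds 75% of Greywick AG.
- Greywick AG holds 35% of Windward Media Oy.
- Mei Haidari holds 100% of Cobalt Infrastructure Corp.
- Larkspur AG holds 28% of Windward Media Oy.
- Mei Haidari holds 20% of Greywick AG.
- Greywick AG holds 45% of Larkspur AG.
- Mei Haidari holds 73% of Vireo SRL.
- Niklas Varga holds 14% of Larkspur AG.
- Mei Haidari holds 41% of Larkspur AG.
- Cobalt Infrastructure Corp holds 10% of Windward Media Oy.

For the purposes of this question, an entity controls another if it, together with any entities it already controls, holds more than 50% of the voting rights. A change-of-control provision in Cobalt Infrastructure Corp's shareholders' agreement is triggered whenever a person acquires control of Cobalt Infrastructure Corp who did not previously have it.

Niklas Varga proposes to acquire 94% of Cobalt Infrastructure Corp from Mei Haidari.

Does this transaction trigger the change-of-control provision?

The purchase adds only to Niklas's holdings (Mei's stake shrinks), so Niklas is the only person who could newly come to control Cobalt.
Niklas holds 75% of Greywick, so Niklas controls Greywick.
Greywick and Niklas together hold 45% + 14% = 59% of Larkspur, so Niklas controls Larkspur.
Larkspur and Greywick together hold 28% + 35% = 63% of Windward, so Niklas controls Windward.
Neither Niklas nor any entity Niklas controls holds any voting interest in Cobalt.
So before the transaction, Niklas does not control Cobalt.
After the purchase, Niklas holds 94% of Cobalt directly, and Mei's stake falls to 6%.
Niklas holds 94% of Cobalt, so Niklas controls Cobalt.
Niklas did not control Cobalt before and does after, so the clause is triggered.

Yes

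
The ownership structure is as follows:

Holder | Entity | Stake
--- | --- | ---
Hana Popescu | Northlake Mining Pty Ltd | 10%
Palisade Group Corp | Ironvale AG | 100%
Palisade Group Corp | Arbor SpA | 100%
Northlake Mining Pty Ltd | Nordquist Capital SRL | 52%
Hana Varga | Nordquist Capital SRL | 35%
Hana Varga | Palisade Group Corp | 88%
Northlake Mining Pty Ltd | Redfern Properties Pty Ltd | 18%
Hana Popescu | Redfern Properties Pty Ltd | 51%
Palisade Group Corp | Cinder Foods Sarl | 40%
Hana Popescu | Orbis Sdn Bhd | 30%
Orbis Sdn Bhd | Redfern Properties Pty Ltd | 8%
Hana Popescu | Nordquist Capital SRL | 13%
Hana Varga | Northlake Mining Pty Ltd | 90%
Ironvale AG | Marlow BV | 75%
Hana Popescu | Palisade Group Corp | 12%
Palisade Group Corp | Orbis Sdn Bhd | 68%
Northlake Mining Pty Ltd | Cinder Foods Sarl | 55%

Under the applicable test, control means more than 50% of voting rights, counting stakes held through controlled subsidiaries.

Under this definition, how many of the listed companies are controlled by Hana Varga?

8

Hana Varga holds 90% of Northlake, so Hana Varga controls Northlake.
Hana Varga holds 88% of Palisade, so Hana Varga controls Palisade.
Northlake and Palisade together hold 55% + 40% = 95% of Cinder, so Hana Varga controls Cinder.
Palisade holds 68% of Orbis, so Hana Varga controls Orbis.
Northlake and Hana Varga together hold 52% + 35% = 87% of Nordquist, so Hana Varga controls Nordquist.
Palisade holds 100% of Arbor, so Hana Varga controls Arbor.
Palisade holds 100% of Ironvale, so Hana Varga controls Ironvale.
Ironvale holds 75% of Marlow, so Hana Varga controls Marlow.
No other company's threshold is met.
Hana Varga controls 8 companies.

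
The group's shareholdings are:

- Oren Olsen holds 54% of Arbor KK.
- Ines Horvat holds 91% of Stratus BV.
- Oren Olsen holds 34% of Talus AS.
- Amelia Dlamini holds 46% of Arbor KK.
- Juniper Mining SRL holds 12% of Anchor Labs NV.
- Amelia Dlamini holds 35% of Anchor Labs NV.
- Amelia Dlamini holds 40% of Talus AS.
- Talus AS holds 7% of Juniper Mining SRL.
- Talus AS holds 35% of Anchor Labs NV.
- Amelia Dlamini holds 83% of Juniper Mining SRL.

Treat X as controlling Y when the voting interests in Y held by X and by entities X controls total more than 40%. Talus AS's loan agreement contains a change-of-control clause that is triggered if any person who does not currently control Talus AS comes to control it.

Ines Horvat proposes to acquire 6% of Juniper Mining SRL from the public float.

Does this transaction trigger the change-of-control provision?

The purchase changes only Ines's holdings, so Ines is the only person who could newly come to control Talus.
Ines holds 91% of Stratus, so Ines controls Stratus.
Neither Ines nor any entity Ines controls holds any voting interest in Talus.
So before the transaction, Ines does not control Talus.
After the purchase, Ines holds 6% of Juniper directly.
Ines's side now holds 6% of Juniper, not > 40%, so Ines still does not control Juniper.
After the transaction, neither Ines nor any entity Ines controls holds a voting interest in Talus, so Ines still does not control it.
No new person acquires control, so the clause is not triggered.

No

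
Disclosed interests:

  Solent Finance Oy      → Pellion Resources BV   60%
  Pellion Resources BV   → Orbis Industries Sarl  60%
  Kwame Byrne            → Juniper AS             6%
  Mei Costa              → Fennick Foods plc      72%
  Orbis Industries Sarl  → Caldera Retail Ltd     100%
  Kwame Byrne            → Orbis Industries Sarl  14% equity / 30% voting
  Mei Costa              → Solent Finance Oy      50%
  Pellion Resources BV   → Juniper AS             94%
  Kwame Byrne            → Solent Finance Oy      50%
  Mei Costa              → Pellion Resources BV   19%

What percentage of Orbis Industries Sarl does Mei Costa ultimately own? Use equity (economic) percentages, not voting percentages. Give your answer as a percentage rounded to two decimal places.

29.40%

Mei reaches Orbis along 2 paths.
Via Pellion: 19% × 60% = 11.4%.
Via Solent → Pellion: 50% × 60% × 60% = 18%.
Total: 11.4% + 18% = 29.4%.
Rounded: 29.40%.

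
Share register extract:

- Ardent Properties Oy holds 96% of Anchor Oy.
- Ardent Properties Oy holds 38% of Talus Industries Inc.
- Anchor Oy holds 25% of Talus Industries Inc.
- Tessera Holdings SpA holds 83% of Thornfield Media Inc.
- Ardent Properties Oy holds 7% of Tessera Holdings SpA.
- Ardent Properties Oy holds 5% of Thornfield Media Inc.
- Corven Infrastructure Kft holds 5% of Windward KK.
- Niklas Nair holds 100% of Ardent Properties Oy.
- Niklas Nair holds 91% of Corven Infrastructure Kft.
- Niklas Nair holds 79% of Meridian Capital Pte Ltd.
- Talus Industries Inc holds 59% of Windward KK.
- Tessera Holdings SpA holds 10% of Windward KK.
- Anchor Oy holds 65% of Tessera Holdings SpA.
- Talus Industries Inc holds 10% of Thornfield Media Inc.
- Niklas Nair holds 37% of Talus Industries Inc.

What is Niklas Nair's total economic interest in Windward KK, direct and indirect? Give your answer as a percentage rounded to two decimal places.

Niklas reaches Windward along 6 paths.
Via Corven: 91% × 5% = 4.55%.
Via Ardent → Tessera: 100% × 7% × 10% = 0.7%.
Via Ardent → Anchor → Tessera: 100% × 96% × 65% × 10% = 6.24%.
Via Ardent → Talus: 100% × 38% × 59% = 22.42%.
Via Ardent → Anchor → Talus: 100% × 96% × 25% × 59% = 14.16%.
Via Talus: 37% × 59% = 21.83%.
Total: 4.55% + 0.7% + 6.24% + 22.42% + 14.16% + 21.83% = 69.9%.
Rounded: 69.90%.

69.90%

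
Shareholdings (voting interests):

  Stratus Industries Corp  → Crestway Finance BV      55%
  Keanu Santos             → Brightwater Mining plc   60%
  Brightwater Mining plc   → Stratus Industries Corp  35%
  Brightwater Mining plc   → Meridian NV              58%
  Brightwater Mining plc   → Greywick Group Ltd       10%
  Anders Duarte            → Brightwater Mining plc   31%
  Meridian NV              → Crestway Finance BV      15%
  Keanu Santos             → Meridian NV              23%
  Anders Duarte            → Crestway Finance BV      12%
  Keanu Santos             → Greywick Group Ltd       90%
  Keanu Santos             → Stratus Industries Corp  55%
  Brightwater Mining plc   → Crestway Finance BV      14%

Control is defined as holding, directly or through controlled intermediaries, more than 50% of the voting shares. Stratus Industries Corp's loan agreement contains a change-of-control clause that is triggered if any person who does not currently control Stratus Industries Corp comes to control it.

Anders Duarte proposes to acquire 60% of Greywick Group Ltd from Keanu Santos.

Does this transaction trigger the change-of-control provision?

No

The purchase adds only to Anders's holdings (Keanu's stake shrinks), so Anders is the only person who could newly come to control Stratus.
Anders's largest direct stake is 31% in Brightwater, which does not meet the threshold, so Anders controls no company.
Neither Anders nor any entity Anders controls holds any voting interest in Stratus.
So before the transaction, Anders does not control Stratus.
After the purchase, Anders holds 60% of Greywick directly, and Keanu's stake falls to 30%.
Anders holds 60% of Greywick, so Anders controls Greywick.
After the transaction, neither Anders nor any entity Anders controls holds a voting interest in Stratus, so Anders still does not control it.
No new person acquires control, so the clause is not triggered.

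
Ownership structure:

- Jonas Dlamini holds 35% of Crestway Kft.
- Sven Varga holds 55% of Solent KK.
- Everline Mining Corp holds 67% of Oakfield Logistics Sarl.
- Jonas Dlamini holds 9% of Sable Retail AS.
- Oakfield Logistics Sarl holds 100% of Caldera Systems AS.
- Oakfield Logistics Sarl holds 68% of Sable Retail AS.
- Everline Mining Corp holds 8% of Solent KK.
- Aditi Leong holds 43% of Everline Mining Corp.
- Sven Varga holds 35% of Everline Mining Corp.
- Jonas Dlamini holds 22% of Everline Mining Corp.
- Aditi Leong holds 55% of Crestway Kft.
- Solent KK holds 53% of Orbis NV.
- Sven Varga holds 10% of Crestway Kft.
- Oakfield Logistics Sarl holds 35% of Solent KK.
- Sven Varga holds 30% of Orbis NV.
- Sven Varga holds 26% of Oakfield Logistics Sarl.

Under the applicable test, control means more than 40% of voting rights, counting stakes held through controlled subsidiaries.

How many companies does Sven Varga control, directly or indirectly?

Sven holds 55% of Solent, so Sven controls Solent.
Sven and Solent together hold 30% + 53% = 83% of Orbis, so Sven controls Orbis.
No other company's threshold is met.
Sven controls 2 companies.

2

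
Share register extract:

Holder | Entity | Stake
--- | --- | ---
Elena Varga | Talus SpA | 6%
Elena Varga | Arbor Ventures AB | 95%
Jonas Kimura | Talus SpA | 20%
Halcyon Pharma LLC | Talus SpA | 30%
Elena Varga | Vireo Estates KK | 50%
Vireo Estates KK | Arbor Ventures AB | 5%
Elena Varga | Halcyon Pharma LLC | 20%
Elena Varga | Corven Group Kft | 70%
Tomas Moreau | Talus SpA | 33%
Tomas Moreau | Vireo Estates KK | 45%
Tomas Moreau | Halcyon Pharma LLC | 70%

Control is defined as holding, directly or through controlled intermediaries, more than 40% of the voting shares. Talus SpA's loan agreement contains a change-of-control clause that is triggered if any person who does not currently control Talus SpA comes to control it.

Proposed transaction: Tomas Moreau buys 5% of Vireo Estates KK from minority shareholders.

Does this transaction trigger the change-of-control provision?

No

The purchase changes only Tomas's holdings, so Tomas is the only person who could newly come to control Talus.
Tomas holds 70% of Halcyon, so Tomas controls Halcyon.
Tomas and Halcyon together hold 33% + 30% = 63% of Talus, so Tomas controls Talus.
So Tomas already controls Talus before the transaction.
After the purchase, Tomas's direct stake in Vireo rises to 45% + 5% = 50%.
Tomas controlled Talus already, so this is not a new person acquiring control; every other person's position is unchanged or reduced.
No new person acquires control, so the clause is not triggered.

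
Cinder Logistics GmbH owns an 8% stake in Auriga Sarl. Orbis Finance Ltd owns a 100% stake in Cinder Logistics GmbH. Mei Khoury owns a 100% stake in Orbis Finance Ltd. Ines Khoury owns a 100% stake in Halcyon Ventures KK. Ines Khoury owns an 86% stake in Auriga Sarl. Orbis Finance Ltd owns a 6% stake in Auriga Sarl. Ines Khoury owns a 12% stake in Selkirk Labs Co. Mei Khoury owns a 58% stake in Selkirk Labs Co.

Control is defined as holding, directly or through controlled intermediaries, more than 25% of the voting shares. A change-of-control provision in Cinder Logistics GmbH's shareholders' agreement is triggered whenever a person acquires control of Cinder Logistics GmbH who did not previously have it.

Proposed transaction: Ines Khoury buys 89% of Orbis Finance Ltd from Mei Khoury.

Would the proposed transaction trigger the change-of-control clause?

The purchase adds only to Ines's holdings (Mei's stake shrinks), so Ines is the only person who could newly come to control Cinder.
Ines holds 100% of Halcyon, so Ines controls Halcyon.
Ines holds 86% of Auriga, so Ines controls Auriga.
Neither Ines nor any entity Ines controls holds any voting interest in Cinder.
So before the transaction, Ines does not control Cinder.
After the purchase, Ines holds 89% of Orbis directly, and Mei's stake falls to 11%.
Ines holds 89% of Orbis, so Ines controls Orbis.
Orbis holds 100% of Cinder, so Ines controls Cinder.
Ines did not control Cinder before and does after, so the clause is triggered.

Yes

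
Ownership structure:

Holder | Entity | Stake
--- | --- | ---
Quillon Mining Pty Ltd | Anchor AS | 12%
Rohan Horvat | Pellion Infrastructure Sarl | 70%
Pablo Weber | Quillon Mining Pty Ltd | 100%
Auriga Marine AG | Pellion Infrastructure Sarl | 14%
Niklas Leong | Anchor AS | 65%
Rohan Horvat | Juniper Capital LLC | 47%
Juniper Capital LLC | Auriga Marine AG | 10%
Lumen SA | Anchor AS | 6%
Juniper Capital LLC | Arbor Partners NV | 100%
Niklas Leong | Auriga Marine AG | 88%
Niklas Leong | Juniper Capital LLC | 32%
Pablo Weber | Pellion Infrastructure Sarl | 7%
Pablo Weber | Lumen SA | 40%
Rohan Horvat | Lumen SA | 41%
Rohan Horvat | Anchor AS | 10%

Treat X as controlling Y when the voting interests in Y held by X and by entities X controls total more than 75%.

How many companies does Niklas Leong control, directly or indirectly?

1

Niklas holds 88% of Auriga, so Niklas controls Auriga.
No other company's threshold is met.
Niklas controls 1 company.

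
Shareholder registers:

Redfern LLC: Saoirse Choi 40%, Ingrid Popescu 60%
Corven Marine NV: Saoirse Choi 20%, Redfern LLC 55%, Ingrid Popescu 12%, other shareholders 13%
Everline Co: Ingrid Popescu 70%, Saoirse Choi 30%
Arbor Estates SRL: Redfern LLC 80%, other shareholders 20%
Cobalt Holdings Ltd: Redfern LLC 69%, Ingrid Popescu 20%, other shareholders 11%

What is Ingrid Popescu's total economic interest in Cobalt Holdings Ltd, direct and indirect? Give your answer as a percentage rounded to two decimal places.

61.40%

Ingrid reaches Cobalt along 2 paths.
Via Redfern: 60% × 69% = 41.4%.
Direct stake: 20% = 20%.
Total: 41.4% + 20% = 61.4%.
Rounded: 61.40%.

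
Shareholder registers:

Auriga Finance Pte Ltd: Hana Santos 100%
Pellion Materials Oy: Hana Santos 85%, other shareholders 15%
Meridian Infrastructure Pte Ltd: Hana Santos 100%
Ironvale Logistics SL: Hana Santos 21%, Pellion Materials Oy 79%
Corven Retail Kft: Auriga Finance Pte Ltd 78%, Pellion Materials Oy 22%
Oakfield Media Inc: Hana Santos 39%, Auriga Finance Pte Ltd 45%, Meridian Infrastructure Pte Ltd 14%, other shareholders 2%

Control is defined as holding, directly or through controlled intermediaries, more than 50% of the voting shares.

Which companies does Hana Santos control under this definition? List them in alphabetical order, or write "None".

Auriga Finance Pte Ltd, Corven Retail Kft, Ironvale Logistics SL, Meridian Infrastructure Pte Ltd, Oakfield Media Inc, Pellion Materials Oy

Hana holds 100% of Auriga, so Hana controls Auriga.
Hana holds 85% of Pellion, so Hana controls Pellion.
Hana holds 100% of Meridian, so Hana controls Meridian.
Hana and Pellion together hold 21% + 79% = 100% of Ironvale, so Hana controls Ironvale.
Auriga and Pellion together hold 78% + 22% = 100% of Corven, so Hana controls Corven.
Hana and Auriga and Meridian together hold 39% + 45% + 14% = 98% of Oakfield, so Hana controls Oakfield.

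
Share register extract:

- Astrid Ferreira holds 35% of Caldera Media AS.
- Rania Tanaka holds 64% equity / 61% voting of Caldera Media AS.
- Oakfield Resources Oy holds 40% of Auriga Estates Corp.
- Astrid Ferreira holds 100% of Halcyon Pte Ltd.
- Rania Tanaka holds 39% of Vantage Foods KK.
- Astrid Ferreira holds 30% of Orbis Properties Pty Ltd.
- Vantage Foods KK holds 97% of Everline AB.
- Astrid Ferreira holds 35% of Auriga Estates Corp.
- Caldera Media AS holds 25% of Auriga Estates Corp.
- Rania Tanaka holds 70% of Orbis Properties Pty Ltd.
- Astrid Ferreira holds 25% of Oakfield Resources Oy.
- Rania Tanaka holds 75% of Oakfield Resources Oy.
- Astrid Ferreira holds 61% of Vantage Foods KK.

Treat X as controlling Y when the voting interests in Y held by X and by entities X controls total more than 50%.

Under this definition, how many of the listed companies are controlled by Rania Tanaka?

Rania holds 61% of Caldera, so Rania controls Caldera.
Rania holds 75% of Oakfield, so Rania controls Oakfield.
Caldera and Oakfield together hold 25% + 40% = 65% of Auriga, so Rania controls Auriga.
Rania holds 70% of Orbis, so Rania controls Orbis.
No other company's threshold is met.
Rania controls 4 companies.

4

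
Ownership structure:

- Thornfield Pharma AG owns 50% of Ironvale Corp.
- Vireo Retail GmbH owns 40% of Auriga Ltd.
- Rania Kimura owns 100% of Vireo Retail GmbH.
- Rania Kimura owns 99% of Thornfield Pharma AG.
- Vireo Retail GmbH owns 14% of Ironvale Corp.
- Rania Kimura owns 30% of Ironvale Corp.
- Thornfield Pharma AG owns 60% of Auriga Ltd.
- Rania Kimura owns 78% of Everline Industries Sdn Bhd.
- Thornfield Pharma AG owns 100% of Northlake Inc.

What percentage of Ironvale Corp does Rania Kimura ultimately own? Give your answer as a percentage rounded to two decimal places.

Rania reaches Ironvale along 3 paths.
Via Thornfield: 99% × 50% = 49.5%.
Direct stake: 30% = 30%.
Via Vireo: 100% × 14% = 14%.
Total: 49.5% + 30% + 14% = 93.5%.
Rounded: 93.50%.

93.50%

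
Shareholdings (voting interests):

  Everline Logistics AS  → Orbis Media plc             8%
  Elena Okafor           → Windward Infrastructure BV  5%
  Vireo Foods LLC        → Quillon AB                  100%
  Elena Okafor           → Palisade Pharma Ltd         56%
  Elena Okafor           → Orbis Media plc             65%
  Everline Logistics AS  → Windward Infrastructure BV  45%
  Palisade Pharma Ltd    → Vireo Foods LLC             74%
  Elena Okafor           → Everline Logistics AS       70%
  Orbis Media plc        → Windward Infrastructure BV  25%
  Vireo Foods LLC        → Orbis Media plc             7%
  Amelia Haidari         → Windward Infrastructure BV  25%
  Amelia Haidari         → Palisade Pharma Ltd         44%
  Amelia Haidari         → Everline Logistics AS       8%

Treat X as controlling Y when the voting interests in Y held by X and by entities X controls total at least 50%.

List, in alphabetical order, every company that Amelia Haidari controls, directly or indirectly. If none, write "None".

None

Amelia's largest direct stake is 44% in Palisade, which does not meet the threshold.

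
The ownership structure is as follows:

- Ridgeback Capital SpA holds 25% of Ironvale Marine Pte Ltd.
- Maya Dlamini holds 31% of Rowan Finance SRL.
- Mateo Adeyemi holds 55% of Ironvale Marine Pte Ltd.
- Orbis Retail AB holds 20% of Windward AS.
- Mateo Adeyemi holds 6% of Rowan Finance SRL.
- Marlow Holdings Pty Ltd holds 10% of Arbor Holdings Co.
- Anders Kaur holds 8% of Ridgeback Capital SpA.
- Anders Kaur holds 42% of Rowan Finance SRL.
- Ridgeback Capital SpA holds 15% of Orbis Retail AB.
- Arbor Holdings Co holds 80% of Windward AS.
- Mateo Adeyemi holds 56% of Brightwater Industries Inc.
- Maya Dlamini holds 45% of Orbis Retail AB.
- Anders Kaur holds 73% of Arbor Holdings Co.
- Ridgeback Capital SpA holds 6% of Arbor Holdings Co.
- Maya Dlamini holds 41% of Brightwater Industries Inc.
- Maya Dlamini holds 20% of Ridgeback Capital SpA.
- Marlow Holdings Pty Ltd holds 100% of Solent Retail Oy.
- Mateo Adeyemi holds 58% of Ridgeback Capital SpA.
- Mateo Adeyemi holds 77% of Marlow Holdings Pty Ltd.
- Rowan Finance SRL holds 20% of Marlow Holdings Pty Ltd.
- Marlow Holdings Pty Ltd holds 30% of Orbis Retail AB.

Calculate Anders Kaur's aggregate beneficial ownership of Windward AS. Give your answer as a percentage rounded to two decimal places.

60.20%

Anders reaches Windward along 5 paths.
Via Arbor: 73% × 80% = 58.4%.
Via Ridgeback → Arbor: 8% × 6% × 80% = 0.384%.
Via Rowan → Marlow → Arbor: 42% × 20% × 10% × 80% = 0.672%.
Via Rowan → Marlow → Orbis: 42% × 20% × 30% × 20% = 0.504%.
Via Ridgeback → Orbis: 8% × 15% × 20% = 0.24%.
Total: 58.4% + 0.384% + 0.672% + 0.504% + 0.24% = 60.2%.
Rounded: 60.20%.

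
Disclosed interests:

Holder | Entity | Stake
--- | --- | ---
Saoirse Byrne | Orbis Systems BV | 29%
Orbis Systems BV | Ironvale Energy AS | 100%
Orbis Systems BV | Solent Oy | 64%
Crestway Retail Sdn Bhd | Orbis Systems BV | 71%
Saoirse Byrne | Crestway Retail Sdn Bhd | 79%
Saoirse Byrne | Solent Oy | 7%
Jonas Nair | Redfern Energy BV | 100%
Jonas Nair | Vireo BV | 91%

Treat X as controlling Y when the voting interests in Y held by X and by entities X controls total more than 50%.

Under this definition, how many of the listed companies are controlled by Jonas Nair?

Jonas holds 91% of Vireo, so Jonas controls Vireo.
Jonas holds 100% of Redfern, so Jonas controls Redfern.
No other company's threshold is met.
Jonas controls 2 companies.

2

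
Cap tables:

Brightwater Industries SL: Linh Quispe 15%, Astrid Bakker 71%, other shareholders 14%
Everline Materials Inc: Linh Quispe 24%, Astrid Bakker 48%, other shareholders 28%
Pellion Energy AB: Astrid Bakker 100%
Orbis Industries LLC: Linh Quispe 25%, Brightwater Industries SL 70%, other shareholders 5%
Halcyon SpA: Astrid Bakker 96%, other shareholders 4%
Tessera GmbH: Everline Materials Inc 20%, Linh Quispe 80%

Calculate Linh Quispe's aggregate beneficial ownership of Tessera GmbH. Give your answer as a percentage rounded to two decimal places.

84.80%

Linh reaches Tessera along 2 paths.
Via Everline: 24% × 20% = 4.8%.
Direct stake: 80% = 80%.
Total: 4.8% + 80% = 84.8%.
Rounded: 84.80%.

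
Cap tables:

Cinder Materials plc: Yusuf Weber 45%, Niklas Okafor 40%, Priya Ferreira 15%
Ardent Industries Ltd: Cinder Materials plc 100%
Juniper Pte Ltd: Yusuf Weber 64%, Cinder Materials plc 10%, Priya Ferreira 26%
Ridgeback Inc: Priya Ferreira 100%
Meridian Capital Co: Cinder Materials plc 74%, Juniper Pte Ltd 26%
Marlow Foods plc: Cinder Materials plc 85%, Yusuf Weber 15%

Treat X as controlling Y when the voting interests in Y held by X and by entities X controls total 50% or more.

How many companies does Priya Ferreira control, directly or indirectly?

Priya holds 100% of Ridgeback, so Priya controls Ridgeback.
No other company's threshold is met.
Priya controls 1 company.

1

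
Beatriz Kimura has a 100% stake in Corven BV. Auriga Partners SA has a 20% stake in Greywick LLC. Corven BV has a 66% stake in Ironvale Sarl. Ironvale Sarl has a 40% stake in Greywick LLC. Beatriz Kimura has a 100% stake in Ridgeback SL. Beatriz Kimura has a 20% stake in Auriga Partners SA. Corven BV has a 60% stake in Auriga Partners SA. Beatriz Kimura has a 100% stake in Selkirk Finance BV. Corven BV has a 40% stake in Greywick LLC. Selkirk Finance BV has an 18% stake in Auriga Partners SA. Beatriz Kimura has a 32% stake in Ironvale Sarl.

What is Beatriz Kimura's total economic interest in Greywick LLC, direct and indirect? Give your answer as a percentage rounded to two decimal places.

Beatriz reaches Greywick along 6 paths.
Via Selkirk → Auriga: 100% × 18% × 20% = 3.6%.
Via Auriga: 20% × 20% = 4%.
Via Corven → Auriga: 100% × 60% × 20% = 12%.
Via Corven: 100% × 40% = 40%.
Via Ironvale: 32% × 40% = 12.8%.
Via Corven → Ironvale: 100% × 66% × 40% = 26.4%.
Total: 3.6% + 4% + 12% + 40% + 12.8% + 26.4% = 98.8%.
Rounded: 98.80%.

98.80%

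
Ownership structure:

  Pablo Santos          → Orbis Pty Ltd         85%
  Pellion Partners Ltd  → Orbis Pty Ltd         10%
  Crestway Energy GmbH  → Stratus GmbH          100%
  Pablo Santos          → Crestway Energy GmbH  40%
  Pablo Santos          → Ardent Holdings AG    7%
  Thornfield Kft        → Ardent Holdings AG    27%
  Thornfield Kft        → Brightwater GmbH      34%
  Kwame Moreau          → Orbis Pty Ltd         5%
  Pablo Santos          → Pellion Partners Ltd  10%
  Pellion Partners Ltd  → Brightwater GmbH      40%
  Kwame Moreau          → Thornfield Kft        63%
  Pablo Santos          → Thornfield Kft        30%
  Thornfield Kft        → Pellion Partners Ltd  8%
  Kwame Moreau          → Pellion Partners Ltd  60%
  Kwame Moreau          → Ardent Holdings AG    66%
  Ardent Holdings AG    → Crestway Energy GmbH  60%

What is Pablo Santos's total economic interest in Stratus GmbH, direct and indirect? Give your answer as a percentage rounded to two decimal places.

49.06%

Pablo reaches Stratus along 3 paths.
Via Crestway: 40% × 100% = 40%.
Via Thornfield → Ardent → Crestway: 30% × 27% × 60% × 100% = 4.86%.
Via Ardent → Crestway: 7% × 60% × 100% = 4.2%.
Total: 40% + 4.86% + 4.2% = 49.06%.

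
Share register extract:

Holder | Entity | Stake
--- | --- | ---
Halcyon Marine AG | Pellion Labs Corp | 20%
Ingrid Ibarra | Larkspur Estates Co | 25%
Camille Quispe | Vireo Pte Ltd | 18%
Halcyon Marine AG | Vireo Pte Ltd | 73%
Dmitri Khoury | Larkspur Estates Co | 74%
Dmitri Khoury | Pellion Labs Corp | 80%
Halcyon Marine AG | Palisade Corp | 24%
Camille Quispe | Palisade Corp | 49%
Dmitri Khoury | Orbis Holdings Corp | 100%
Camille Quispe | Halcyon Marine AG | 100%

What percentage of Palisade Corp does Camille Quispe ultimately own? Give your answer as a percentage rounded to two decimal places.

Camille reaches Palisade along 2 paths.
Direct stake: 49% = 49%.
Via Halcyon: 100% × 24% = 24%.
Total: 49% + 24% = 73%.
Rounded: 73.00%.

73.00%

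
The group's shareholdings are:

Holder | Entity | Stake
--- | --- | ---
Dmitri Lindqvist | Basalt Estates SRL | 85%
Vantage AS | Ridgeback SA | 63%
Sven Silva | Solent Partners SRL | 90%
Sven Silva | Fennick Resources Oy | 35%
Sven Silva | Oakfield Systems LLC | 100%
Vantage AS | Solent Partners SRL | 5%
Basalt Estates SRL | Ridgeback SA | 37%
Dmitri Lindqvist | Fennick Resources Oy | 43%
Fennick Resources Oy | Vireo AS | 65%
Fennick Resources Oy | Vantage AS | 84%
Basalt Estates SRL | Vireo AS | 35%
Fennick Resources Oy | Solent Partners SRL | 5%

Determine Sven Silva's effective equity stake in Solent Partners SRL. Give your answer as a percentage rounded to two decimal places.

Sven reaches Solent along 3 paths.
Via Fennick → Vantage: 35% × 84% × 5% = 1.47%.
Via Fennick: 35% × 5% = 1.75%.
Direct stake: 90% = 90%.
Total: 1.47% + 1.75% + 90% = 93.22%.

93.22%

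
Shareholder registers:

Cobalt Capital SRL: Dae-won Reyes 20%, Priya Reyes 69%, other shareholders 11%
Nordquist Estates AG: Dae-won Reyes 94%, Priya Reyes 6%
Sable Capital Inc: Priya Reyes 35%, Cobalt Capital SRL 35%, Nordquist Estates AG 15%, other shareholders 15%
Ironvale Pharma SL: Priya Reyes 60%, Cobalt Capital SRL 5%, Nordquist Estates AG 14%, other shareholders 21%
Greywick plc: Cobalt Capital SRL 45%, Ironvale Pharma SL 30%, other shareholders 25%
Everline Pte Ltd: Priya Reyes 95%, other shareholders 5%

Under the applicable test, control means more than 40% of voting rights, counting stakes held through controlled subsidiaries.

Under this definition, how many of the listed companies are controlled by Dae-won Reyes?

1

Dae-won holds 94% of Nordquist, so Dae-won controls Nordquist.
No other company's threshold is met.
Dae-won controls 1 company.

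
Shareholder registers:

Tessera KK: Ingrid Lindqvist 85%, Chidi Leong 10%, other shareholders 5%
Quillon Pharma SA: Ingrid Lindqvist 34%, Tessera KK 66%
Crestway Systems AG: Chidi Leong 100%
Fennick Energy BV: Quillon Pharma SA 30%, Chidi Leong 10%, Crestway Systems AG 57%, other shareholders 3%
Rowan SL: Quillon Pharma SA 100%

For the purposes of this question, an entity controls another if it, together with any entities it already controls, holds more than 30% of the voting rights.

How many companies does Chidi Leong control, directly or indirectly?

Chidi holds 100% of Crestway, so Chidi controls Crestway.
Chidi and Crestway together hold 10% + 57% = 67% of Fennick, so Chidi controls Fennick.
No other company's threshold is met.
Chidi controls 2 companies.

2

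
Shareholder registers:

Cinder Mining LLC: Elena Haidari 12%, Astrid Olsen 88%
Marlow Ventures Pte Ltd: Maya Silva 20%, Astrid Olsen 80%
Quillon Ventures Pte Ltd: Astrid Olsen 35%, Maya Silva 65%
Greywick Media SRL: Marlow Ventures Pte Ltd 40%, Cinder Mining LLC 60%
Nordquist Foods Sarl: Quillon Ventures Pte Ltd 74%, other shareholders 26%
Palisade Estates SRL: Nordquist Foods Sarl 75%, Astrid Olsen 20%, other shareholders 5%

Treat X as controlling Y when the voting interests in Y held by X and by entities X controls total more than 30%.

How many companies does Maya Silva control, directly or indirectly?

Maya holds 65% of Quillon, so Maya controls Quillon.
Quillon holds 74% of Nordquist, so Maya controls Nordquist.
Nordquist holds 75% of Palisade, so Maya controls Palisade.
No other company's threshold is met.
Maya controls 3 companies.

3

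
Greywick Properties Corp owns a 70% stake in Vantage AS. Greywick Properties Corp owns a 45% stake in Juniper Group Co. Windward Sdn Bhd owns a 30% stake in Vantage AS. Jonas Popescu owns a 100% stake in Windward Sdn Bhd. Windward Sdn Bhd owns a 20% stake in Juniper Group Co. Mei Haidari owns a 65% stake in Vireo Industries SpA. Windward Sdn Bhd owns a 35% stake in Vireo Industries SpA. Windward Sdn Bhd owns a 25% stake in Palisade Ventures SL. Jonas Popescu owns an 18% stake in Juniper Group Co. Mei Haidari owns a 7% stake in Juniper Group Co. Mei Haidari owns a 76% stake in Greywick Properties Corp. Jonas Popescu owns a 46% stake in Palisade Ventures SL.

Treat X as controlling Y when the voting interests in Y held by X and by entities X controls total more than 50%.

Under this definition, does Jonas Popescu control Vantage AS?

No

Jonas holds 100% of Windward, so Jonas controls Windward.
Windward and Jonas together hold 25% + 46% = 71% of Palisade, so Jonas controls Palisade.
In Vantage, Jonas's side holds only 30%, not > 50%.
So Jonas does not control Vantage.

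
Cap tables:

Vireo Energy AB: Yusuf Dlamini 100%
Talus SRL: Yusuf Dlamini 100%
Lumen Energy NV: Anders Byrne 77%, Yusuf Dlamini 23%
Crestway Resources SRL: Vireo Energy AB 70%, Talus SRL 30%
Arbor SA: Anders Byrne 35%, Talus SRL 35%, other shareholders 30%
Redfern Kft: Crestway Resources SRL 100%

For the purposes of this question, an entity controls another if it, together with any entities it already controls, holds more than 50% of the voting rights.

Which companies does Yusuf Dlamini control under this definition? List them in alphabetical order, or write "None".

Crestway Resources SRL, Redfern Kft, Talus SRL, Vireo Energy AB

Yusuf holds 100% of Vireo, so Yusuf controls Vireo.
Yusuf holds 100% of Talus, so Yusuf controls Talus.
Vireo and Talus together hold 70% + 30% = 100% of Crestway, so Yusuf controls Crestway.
Crestway holds 100% of Redfern, so Yusuf controls Redfern.
No other company's threshold is met.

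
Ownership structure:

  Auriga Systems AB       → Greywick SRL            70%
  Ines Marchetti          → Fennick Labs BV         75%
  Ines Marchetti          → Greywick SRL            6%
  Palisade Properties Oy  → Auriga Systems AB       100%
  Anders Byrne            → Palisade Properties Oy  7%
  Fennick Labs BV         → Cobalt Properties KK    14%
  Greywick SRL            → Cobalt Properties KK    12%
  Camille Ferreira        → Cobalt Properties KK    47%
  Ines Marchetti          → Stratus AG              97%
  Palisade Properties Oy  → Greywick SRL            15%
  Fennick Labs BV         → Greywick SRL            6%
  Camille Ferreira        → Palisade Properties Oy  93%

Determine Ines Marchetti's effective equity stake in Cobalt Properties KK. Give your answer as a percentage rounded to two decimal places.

11.76%

Ines reaches Cobalt along 3 paths.
Via Fennick → Greywick: 75% × 6% × 12% = 0.54%.
Via Greywick: 6% × 12% = 0.72%.
Via Fennick: 75% × 14% = 10.5%.
Total: 0.54% + 0.72% + 10.5% = 11.76%.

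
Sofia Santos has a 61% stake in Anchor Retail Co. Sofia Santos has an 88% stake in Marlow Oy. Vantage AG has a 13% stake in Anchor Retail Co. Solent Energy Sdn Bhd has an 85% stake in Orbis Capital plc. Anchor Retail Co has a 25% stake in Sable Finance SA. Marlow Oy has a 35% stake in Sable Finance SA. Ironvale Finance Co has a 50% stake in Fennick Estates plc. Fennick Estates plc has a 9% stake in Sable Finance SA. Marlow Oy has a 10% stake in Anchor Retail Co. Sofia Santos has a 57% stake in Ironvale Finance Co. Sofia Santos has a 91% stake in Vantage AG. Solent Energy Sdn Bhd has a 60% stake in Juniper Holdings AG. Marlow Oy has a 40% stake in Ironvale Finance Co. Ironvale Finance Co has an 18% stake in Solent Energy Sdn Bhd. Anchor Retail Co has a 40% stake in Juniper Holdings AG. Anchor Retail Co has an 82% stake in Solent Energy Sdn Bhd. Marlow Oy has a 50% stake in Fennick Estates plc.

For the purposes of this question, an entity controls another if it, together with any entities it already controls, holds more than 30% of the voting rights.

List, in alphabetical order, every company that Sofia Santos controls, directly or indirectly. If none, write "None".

Sofia holds 91% of Vantage, so Sofia controls Vantage.
Sofia holds 88% of Marlow, so Sofia controls Marlow.
Sofia and Marlow together hold 57% + 40% = 97% of Ironvale, so Sofia controls Ironvale.
Marlow and Sofia and Vantage together hold 10% + 61% + 13% = 84% of Anchor, so Sofia controls Anchor.
Ironvale and Anchor together hold 18% + 82% = 100% of Solent, so Sofia controls Solent.
Ironvale and Marlow together hold 50% + 50% = 100% of Fennick, so Sofia controls Fennick.
Solent holds 85% of Orbis, so Sofia controls Orbis.
Anchor and Fennick and Marlow together hold 25% + 9% + 35% = 69% of Sable, so Sofia controls Sable.
Anchor and Solent together hold 40% + 60% = 100% of Juniper, so Sofia controls Juniper.

Anchor Retail Co, Fennick Estates plc, Ironvale Finance Co, Juniper Holdings AG, Marlow Oy, Orbis Capital plc, Sable Finance SA, Solent Energy Sdn Bhd, Vantage AG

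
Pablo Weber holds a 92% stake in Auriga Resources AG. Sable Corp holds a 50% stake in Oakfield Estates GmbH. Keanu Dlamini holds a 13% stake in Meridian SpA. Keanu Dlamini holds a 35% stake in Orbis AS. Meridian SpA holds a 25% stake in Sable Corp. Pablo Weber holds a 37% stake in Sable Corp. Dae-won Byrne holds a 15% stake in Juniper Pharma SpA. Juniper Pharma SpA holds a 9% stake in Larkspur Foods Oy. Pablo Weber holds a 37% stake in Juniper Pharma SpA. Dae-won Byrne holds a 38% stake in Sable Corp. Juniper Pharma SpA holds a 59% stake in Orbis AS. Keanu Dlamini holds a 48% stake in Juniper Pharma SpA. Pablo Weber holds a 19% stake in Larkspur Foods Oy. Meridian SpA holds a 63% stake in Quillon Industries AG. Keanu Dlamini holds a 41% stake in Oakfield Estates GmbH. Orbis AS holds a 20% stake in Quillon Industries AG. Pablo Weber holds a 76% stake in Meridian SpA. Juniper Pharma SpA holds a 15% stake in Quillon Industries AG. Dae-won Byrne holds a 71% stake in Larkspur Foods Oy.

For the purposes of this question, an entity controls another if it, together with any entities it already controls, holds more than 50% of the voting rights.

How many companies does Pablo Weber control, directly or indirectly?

4

Pablo holds 76% of Meridian, so Pablo controls Meridian.
Pablo holds 92% of Auriga, so Pablo controls Auriga.
Pablo and Meridian together hold 37% + 25% = 62% of Sable, so Pablo controls Sable.
Meridian holds 63% of Quillon, so Pablo controls Quillon.
No other company's threshold is met.
Pablo controls 4 companies.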